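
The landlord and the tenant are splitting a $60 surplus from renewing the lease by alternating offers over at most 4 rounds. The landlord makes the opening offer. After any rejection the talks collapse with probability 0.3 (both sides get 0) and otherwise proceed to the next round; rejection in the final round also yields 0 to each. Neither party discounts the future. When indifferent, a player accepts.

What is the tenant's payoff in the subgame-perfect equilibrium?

33.18

By backward induction:
Round 4 (the tenant proposes): the landlord will accept anything ≥ 0, so the tenant offers 0 and keeps 60.
Round 3 (the landlord proposes): rejecting gives the tenant an expected 0.7 × 60 = 42; the landlord offers that and keeps 18.
Round 2 (the tenant proposes): rejecting gives the landlord an expected 0.7 × 18 = 12.6. The tenant offers 12.6 and keeps 60 − 12.6 = 47.4.
Round 1 (the landlord proposes): rejecting gives the tenant an expected 0.7 × 47.4 = 33.18. The landlord offers 33.18 and keeps 60 − 33.18 = 26.82.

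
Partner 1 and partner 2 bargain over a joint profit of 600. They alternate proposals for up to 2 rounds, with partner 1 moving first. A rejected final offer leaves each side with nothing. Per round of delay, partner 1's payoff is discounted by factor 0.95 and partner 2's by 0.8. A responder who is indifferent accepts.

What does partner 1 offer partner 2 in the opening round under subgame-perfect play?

Solve by backward induction from round 2.
Round 2 (partner 2 proposes): partner 1 will accept anything ≥ 0, so partner 2 offers 0 and keeps 600.
Round 1 (partner 1 proposes): partner 2 can get 600 next round, worth 0.8 × 600 = 480 now; partner 1 offers that and keeps 120.

480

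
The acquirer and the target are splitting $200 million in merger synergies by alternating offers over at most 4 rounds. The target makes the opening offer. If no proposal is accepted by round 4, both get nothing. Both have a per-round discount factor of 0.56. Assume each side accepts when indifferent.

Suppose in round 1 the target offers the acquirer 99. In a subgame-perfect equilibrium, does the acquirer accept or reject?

Round 4 (the acquirer proposes): the target will accept anything ≥ 0, so the acquirer offers 0 and keeps 200.
Round 3 (the target proposes): the acquirer can get 200 next round, worth 0.56 × 200 = 112 now, so the target offers 112, keeping 88.
Round 2 (the acquirer proposes): the target can get 88 next round, worth 0.56 × 88 = 49.28 now. The acquirer offers 49.28 and keeps 200 − 49.28 = 150.72.
So by rejecting in round 1, the acquirer gets 150.72 next round, worth 0.56 × 150.72 = 84.4032 now.
Offer 99 ≥ 84.4032, so the acquirer accepts.

Accept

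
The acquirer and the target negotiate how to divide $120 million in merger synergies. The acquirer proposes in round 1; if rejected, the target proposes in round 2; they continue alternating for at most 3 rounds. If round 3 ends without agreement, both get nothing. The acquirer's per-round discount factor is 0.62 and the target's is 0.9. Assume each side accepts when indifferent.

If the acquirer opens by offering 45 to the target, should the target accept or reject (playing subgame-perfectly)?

Round 3 (the acquirer proposes): rejection yields 0 for the target; the acquirer offers 0 and keeps 120.
Round 2 (the target proposes): the acquirer can get 120 next round, worth 0.62 × 120 = 74.4 now, so the target offers 74.4, keeping 45.6.
So by rejecting in round 1, the target gets 45.6 next round, worth 0.9 × 45.6 = 41.04 now.
Offer 45 ≥ 41.04, so the target accepts.

Accept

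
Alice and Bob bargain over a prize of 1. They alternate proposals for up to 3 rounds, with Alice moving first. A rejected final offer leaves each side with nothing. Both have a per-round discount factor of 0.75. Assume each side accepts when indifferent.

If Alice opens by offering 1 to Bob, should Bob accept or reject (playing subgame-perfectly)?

Work out Bob's continuation value if the offer is rejected.
Round 3 (Alice proposes): Bob will accept anything ≥ 0, so Alice offers 0 and keeps 1.
Round 2 (Bob proposes): Alice can get 1 next round, worth 0.75 × 1 = 0.75 now. Bob offers 0.75 and keeps 1 − 0.75 = 0.25.
So by rejecting in round 1, Bob gets 0.25 next round, worth 0.75 × 0.25 = 0.1875 now.
Offer 1 ≥ 0.1875, so Bob accepts.

Accept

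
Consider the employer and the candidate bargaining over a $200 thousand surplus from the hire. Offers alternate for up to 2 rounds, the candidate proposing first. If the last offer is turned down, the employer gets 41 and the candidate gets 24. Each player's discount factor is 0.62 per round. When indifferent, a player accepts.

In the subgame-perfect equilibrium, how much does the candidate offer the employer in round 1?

Round 2 (the employer proposes): the candidate gets 24 if talks fail, so the employer offers 24 and keeps 176.
Round 1 (the candidate proposes): the employer can get 176 next round, worth 0.62 × 176 = 109.12 now. The candidate offers 109.12 and keeps 200 − 109.12 = 90.88.

109.12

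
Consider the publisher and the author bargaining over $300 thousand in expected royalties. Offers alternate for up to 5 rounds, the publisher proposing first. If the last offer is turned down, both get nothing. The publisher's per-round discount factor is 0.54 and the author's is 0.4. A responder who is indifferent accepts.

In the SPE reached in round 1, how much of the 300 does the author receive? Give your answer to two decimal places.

67.12

Round 5 (the publisher proposes): rejection yields 0 for the author; the publisher offers 0 and keeps 300.
Round 4 (the author proposes): the publisher can get 300 next round, worth 0.54 × 300 = 162 now, so the author offers 162, keeping 138.
Round 3 (the publisher proposes): the author can get 138 next round, worth 0.4 × 138 = 55.2 now; the publisher offers that and keeps 244.8.
Round 2 (the author proposes): the publisher can get 244.8 next round, worth 0.54 × 244.8 = 132.192 now; the author offers that and keeps 167.808.
Round 1 (the publisher proposes): the author can get 167.808 next round, worth 0.4 × 167.808 = 67.1232 now. The publisher offers 67.1232 and keeps 300 − 67.1232 = 232.8768.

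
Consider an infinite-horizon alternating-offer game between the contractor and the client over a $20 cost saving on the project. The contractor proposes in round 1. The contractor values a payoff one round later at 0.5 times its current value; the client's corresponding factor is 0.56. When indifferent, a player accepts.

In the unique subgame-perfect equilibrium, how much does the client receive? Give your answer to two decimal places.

Let x be the contractor's share when the contractor proposes and y be the client's share when the client proposes.
The client accepts iff offered ≥ 0.56·y, so x = 20 − 0.56y. Symmetrically y = 20 − 0.5x.
Substituting: x = 20 − 0.56(20 − 0.5x), giving x(1 − 0.5·0.56) = 20(1 − 0.56).
So x = 20 × 0.44 / 0.72 ≈ 12.2222, and the client receives 20 − x ≈ 7.7778.

7.78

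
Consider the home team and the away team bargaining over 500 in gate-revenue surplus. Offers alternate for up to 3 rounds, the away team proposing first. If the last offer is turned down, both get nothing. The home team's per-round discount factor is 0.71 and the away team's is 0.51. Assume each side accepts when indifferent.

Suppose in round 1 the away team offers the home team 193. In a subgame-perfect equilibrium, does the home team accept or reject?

Accept

Work out the home team's continuation value if the offer is rejected.
Round 3 (the away team proposes): the home team will accept anything ≥ 0, so the away team offers 0 and keeps 500.
Round 2 (the home team proposes): the away team can get 500 next round, worth 0.51 × 500 = 255 now, so the home team offers 255, keeping 245.
So by rejecting in round 1, the home team gets 245 next round, worth 0.71 × 245 = 173.95 now.
Offer 193 ≥ 173.95, so the home team accepts.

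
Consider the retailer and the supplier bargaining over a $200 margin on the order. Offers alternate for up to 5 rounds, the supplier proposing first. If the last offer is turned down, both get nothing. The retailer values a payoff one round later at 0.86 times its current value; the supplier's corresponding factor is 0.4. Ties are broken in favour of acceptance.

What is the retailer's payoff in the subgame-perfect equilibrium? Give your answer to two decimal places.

By backward induction:
Round 5 (the supplier proposes): the retailer will accept anything ≥ 0, so the supplier offers 0 and keeps 200.
Round 4 (the retailer proposes): the supplier can get 200 next round, worth 0.4 × 200 = 80 now; the retailer offers that and keeps 120.
Round 3 (the supplier proposes): the retailer can get 120 next round, worth 0.86 × 120 = 103.2 now. The supplier offers 103.2 and keeps 200 − 103.2 = 96.8.
Round 2 (the retailer proposes): the supplier can get 96.8 next round, worth 0.4 × 96.8 = 38.72 now. The retailer offers 38.72 and keeps 200 − 38.72 = 161.28.
Round 1 (the supplier proposes): the retailer can get 161.28 next round, worth 0.86 × 161.28 = 138.7008 now, so the supplier offers 138.7008, keeping 61.2992.

138.70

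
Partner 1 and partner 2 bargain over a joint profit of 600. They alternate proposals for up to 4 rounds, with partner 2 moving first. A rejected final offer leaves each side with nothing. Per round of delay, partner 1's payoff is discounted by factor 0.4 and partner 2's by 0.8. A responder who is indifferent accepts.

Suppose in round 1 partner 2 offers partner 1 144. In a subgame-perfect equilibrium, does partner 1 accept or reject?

Accept

Round 4 (partner 1 proposes): partner 2 will accept anything ≥ 0, so partner 1 offers 0 and keeps 600.
Round 3 (partner 2 proposes): partner 1 can get 600 next round, worth 0.4 × 600 = 240 now; partner 2 offers that and keeps 360.
Round 2 (partner 1 proposes): partner 2 can get 360 next round, worth 0.8 × 360 = 288 now, so partner 1 offers 288, keeping 312.
So by rejecting in round 1, partner 1 gets 312 next round, worth 0.4 × 312 = 124.8 now.
Offer 144 ≥ 124.8, so partner 1 accepts.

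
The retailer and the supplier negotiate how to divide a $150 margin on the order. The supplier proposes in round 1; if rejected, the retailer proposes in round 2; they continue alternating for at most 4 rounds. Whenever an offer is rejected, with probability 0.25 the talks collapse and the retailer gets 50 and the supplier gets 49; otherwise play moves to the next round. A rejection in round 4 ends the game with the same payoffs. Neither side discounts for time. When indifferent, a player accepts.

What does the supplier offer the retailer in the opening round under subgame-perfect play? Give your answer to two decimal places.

81.08

Round 4 (the retailer proposes): the supplier gets 49 if talks fail, so the retailer offers 49 and keeps 101.
Round 3 (the supplier proposes): rejecting gives the retailer an expected 0.75 × 101 + 0.25 × 50 = 88.25; the supplier offers that and keeps 61.75.
Round 2 (the retailer proposes): rejecting gives the supplier an expected 0.75 × 61.75 + 0.25 × 49 = 58.5625, so the retailer offers 58.5625, keeping 91.4375.
Round 1 (the supplier proposes): rejecting gives the retailer an expected 0.75 × 91.4375 + 0.25 × 50 = 81.078125, so the supplier offers 81.078125, keeping 68.921875.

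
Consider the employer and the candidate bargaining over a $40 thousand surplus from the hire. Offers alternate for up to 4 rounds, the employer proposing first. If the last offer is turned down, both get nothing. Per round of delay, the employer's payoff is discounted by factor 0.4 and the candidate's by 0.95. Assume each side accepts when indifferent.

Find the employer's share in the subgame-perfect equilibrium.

2.76

Round 4 (the candidate proposes): rejection yields 0 for the employer; the candidate offers 0 and keeps 40.
Round 3 (the employer proposes): the candidate can get 40 next round, worth 0.95 × 40 = 38 now; the employer offers that and keeps 2.
Round 2 (the candidate proposes): the employer can get 2 next round, worth 0.4 × 2 = 0.8 now; the candidate offers that and keeps 39.2.
Round 1 (the employer proposes): the candidate can get 39.2 next round, worth 0.95 × 39.2 = 37.24 now, so the employer offers 37.24, keeping 2.76.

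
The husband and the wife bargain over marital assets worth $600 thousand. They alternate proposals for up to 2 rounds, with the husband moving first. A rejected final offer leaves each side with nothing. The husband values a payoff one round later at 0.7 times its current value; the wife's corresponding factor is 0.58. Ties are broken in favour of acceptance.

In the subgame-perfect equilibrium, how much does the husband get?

Round 2 (the wife proposes): the husband will accept anything ≥ 0, so the wife offers 0 and keeps 600.
Round 1 (the husband proposes): the wife can get 600 next round, worth 0.58 × 600 = 348 now. The husband offers 348 and keeps 600 − 348 = 252.

252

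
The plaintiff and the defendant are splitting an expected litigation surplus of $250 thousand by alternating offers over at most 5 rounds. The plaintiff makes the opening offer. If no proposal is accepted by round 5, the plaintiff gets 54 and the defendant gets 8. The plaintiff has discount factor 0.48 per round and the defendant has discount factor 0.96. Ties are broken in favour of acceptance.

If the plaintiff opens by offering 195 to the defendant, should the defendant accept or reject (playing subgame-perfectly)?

Accept

Work out the defendant's continuation value if the offer is rejected.
Round 5 (the plaintiff proposes): the defendant gets 8 if talks fail, so the plaintiff offers 8 and keeps 242.
Round 4 (the defendant proposes): the plaintiff can get 242 next round, worth 0.48 × 242 = 116.16 now, so the defendant offers 116.16, keeping 133.84.
Round 3 (the plaintiff proposes): the defendant can get 133.84 next round, worth 0.96 × 133.84 = 128.4864 now. The plaintiff offers 128.4864 and keeps 250 − 128.4864 = 121.5136.
Round 2 (the defendant proposes): the plaintiff can get 121.5136 next round, worth 0.48 × 121.5136 = 58.326528 now; the defendant offers that and keeps 191.673472.
So by rejecting in round 1, the defendant gets 191.673472 next round, worth 0.96 × 191.673472 = 184.00653312 now.
Offer 195 ≥ 184.00653312, so the defendant accepts.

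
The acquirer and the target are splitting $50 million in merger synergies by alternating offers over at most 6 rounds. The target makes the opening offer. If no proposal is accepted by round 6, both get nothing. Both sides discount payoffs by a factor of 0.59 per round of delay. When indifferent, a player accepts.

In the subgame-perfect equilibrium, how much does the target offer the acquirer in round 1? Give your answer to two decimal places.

19.88

Round 6 (the acquirer proposes): the target will accept anything ≥ 0, so the acquirer offers 0 and keeps 50.
Round 5 (the target proposes): the acquirer can get 50 next round, worth 0.59 × 50 = 29.5 now. The target offers 29.5 and keeps 50 − 29.5 = 20.5.
Round 4 (the acquirer proposes): the target can get 20.5 next round, worth 0.59 × 20.5 = 12.095 now; the acquirer offers that and keeps 37.905.
Round 3 (the target proposes): the acquirer can get 37.905 next round, worth 0.59 × 37.905 = 22.36395 now; the target offers that and keeps 27.63605.
Round 2 (the acquirer proposes): the target can get 27.63605 next round, worth 0.59 × 27.63605 = 16.3052695 now; the acquirer offers that and keeps 33.6947305.
Round 1 (the target proposes): the acquirer can get 33.6947305 next round, worth 0.59 × 33.6947305 = 19.879890995 now. The target offers 19.879890995 and keeps 50 − 19.879890995 = 30.120109005.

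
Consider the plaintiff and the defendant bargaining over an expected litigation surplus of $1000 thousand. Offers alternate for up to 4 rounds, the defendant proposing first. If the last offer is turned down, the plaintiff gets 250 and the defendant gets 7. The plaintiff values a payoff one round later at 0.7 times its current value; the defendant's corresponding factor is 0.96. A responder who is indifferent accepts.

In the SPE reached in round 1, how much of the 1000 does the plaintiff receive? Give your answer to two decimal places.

495.11

Round 4 (the plaintiff proposes): the defendant gets 7 if talks fail, so the plaintiff offers 7 and keeps 993.
Round 3 (the defendant proposes): the plaintiff can get 993 next round, worth 0.7 × 993 = 695.1 now; the defendant offers that and keeps 304.9.
Round 2 (the plaintiff proposes): the defendant can get 304.9 next round, worth 0.96 × 304.9 = 292.704 now; the plaintiff offers that and keeps 707.296.
Round 1 (the defendant proposes): the plaintiff can get 707.296 next round, worth 0.7 × 707.296 = 495.1072 now; the defendant offers that and keeps 504.8928.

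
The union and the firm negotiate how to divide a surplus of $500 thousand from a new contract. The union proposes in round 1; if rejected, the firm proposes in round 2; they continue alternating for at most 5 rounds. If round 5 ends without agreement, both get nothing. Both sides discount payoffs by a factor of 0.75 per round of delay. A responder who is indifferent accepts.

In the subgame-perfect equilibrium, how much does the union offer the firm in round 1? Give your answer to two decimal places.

Round 5 (the union proposes): the firm will accept anything ≥ 0, so the union offers 0 and keeps 500.
Round 4 (the firm proposes): the union can get 500 next round, worth 0.75 × 500 = 375 now; the firm offers that and keeps 125.
Round 3 (the union proposes): the firm can get 125 next round, worth 0.75 × 125 = 93.75 now. The union offers 93.75 and keeps 500 − 93.75 = 406.25.
Round 2 (the firm proposes): the union can get 406.25 next round, worth 0.75 × 406.25 = 304.6875 now; the firm offers that and keeps 195.3125.
Round 1 (the union proposes): the firm can get 195.3125 next round, worth 0.75 × 195.3125 = 146.484375 now. The union offers 146.484375 and keeps 500 − 146.484375 = 353.515625.

146.48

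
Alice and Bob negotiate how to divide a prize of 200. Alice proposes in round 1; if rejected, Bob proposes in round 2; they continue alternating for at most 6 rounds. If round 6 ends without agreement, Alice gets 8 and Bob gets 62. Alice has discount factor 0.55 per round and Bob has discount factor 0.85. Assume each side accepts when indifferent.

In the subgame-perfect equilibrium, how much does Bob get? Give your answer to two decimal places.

Solve by backward induction from round 6.
Round 6 (Bob proposes): Alice gets 8 if talks fail, so Bob offers 8 and keeps 192.
Round 5 (Alice proposes): Bob can get 192 next round, worth 0.85 × 192 = 163.2 now. Alice offers 163.2 and keeps 200 − 163.2 = 36.8.
Round 4 (Bob proposes): Alice can get 36.8 next round, worth 0.55 × 36.8 = 20.24 now, so Bob offers 20.24, keeping 179.76.
Round 3 (Alice proposes): Bob can get 179.76 next round, worth 0.85 × 179.76 = 152.796 now; Alice offers that and keeps 47.204.
Round 2 (Bob proposes): Alice can get 47.204 next round, worth 0.55 × 47.204 = 25.9622 now; Bob offers that and keeps 174.0378.
Round 1 (Alice proposes): Bob can get 174.0378 next round, worth 0.85 × 174.0378 = 147.93213 now, so Alice offers 147.93213, keeping 52.06787.

147.93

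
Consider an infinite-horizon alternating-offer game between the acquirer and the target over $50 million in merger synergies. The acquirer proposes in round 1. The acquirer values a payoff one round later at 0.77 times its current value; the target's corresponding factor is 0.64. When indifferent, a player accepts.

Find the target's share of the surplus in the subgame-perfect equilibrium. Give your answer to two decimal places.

Let x be the acquirer's share when the acquirer proposes and y be the target's share when the target proposes.
The target accepts iff offered ≥ 0.64·y, so x = 50 − 0.64y. Symmetrically y = 50 − 0.77x.
Substituting: x = 50 − 0.64(50 − 0.77x), giving x(1 − 0.77·0.64) = 50(1 − 0.64).
So x = 50 × 0.36 / 0.5072 ≈ 35.4890, and the target receives 50 − x ≈ 14.5110.

14.51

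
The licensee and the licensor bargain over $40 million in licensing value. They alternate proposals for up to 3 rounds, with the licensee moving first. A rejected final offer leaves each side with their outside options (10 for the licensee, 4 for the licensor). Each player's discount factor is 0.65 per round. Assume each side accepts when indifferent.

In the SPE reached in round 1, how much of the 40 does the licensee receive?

29.21

Round 3 (the licensee proposes): the licensor gets 4 if talks fail, so the licensee offers 4 and keeps 36.
Round 2 (the licensor proposes): the licensee can get 36 next round, worth 0.65 × 36 = 23.4 now, so the licensor offers 23.4, keeping 16.6.
Round 1 (the licensee proposes): the licensor can get 16.6 next round, worth 0.65 × 16.6 = 10.79 now; the licensee offers that and keeps 29.21.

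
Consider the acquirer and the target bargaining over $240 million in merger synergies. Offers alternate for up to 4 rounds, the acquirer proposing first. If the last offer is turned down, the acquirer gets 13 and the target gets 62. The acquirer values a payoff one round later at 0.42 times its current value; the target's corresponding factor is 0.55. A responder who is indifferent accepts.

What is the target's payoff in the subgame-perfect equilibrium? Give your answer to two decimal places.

105.40

Round 4 (the target proposes): the acquirer gets 13 if talks fail, so the target offers 13 and keeps 227.
Round 3 (the acquirer proposes): the target can get 227 next round, worth 0.55 × 227 = 124.85 now. The acquirer offers 124.85 and keeps 240 − 124.85 = 115.15.
Round 2 (the target proposes): the acquirer can get 115.15 next round, worth 0.42 × 115.15 = 48.363 now; the target offers that and keeps 191.637.
Round 1 (the acquirer proposes): the target can get 191.637 next round, worth 0.55 × 191.637 = 105.40035 now, so the acquirer offers 105.40035, keeping 134.59965.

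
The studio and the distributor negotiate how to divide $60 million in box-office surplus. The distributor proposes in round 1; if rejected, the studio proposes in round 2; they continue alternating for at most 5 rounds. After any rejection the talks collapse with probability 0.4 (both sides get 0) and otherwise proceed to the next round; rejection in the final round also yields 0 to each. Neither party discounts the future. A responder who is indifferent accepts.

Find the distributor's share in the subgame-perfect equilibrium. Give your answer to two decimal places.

40.42

Round 5 (the distributor proposes): the studio will accept anything ≥ 0, so the distributor offers 0 and keeps 60.
Round 4 (the studio proposes): rejecting gives the distributor an expected 0.6 × 60 = 36; the studio offers that and keeps 24.
Round 3 (the distributor proposes): rejecting gives the studio an expected 0.6 × 24 = 14.4; the distributor offers that and keeps 45.6.
Round 2 (the studio proposes): rejecting gives the distributor an expected 0.6 × 45.6 = 27.36. The studio offers 27.36 and keeps 60 − 27.36 = 32.64.
Round 1 (the distributor proposes): rejecting gives the studio an expected 0.6 × 32.64 = 19.584; the distributor offers that and keeps 40.416.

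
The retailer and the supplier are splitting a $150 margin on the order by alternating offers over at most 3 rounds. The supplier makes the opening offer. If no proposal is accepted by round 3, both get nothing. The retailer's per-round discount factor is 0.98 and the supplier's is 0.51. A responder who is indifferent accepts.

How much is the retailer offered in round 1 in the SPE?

72.03

Round 3 (the supplier proposes): rejection yields 0 for the retailer; the supplier offers 0 and keeps 150.
Round 2 (the retailer proposes): the supplier can get 150 next round, worth 0.51 × 150 = 76.5 now; the retailer offers that and keeps 73.5.
Round 1 (the supplier proposes): the retailer can get 73.5 next round, worth 0.98 × 73.5 = 72.03 now; the supplier offers that and keeps 77.97.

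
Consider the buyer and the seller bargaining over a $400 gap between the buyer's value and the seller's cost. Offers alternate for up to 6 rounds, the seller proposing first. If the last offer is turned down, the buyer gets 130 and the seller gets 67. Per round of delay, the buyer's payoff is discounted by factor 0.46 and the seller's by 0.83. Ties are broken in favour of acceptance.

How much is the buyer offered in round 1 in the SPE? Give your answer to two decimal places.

65.55

Round 6 (the buyer proposes): the seller gets 67 if talks fail, so the buyer offers 67 and keeps 333.
Round 5 (the seller proposes): the buyer can get 333 next round, worth 0.46 × 333 = 153.18 now, so the seller offers 153.18, keeping 246.82.
Round 4 (the buyer proposes): the seller can get 246.82 next round, worth 0.83 × 246.82 = 204.8606 now. The buyer offers 204.8606 and keeps 400 − 204.8606 = 195.1394.
Round 3 (the seller proposes): the buyer can get 195.1394 next round, worth 0.46 × 195.1394 = 89.764124 now, so the seller offers 89.764124, keeping 310.235876.
Round 2 (the buyer proposes): the seller can get 310.235876 next round, worth 0.83 × 310.235876 = 257.49577708 now, so the buyer offers 257.49577708, keeping 142.50422292.
Round 1 (the seller proposes): the buyer can get 142.50422292 next round, worth 0.46 × 142.50422292 = 65.5519425432 now; the seller offers that and keeps 334.4480574568.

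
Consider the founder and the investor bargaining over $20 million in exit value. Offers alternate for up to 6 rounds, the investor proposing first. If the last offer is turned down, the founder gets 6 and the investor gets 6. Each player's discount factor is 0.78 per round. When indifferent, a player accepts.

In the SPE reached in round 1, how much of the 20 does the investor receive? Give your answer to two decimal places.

10.44

Round 6 (the founder proposes): the investor gets 6 if talks fail, so the founder offers 6 and keeps 14.
Round 5 (the investor proposes): the founder can get 14 next round, worth 0.78 × 14 = 10.92 now, so the investor offers 10.92, keeping 9.08.
Round 4 (the founder proposes): the investor can get 9.08 next round, worth 0.78 × 9.08 = 7.0824 now; the founder offers that and keeps 12.9176.
Round 3 (the investor proposes): the founder can get 12.9176 next round, worth 0.78 × 12.9176 = 10.075728 now; the investor offers that and keeps 9.924272.
Round 2 (the founder proposes): the investor can get 9.924272 next round, worth 0.78 × 9.924272 = 7.74093216 now, so the founder offers 7.74093216, keeping 12.25906784.
Round 1 (the investor proposes): the founder can get 12.25906784 next round, worth 0.78 × 12.25906784 = 9.5620729152 now, so the investor offers 9.5620729152, keeping 10.4379270848.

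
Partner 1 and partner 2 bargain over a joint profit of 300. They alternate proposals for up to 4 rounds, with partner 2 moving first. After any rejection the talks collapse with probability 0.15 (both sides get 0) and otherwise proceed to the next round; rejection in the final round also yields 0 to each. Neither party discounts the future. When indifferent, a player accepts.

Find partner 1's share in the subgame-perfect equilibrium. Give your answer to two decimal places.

Round 4 (partner 1 proposes): rejection yields 0 for partner 2; partner 1 offers 0 and keeps 300.
Round 3 (partner 2 proposes): rejecting gives partner 1 an expected 0.85 × 300 = 255, so partner 2 offers 255, keeping 45.
Round 2 (partner 1 proposes): rejecting gives partner 2 an expected 0.85 × 45 = 38.25. Partner 1 offers 38.25 and keeps 300 − 38.25 = 261.75.
Round 1 (partner 2 proposes): rejecting gives partner 1 an expected 0.85 × 261.75 = 222.4875. Partner 2 offers 222.4875 and keeps 300 − 222.4875 = 77.5125.

222.49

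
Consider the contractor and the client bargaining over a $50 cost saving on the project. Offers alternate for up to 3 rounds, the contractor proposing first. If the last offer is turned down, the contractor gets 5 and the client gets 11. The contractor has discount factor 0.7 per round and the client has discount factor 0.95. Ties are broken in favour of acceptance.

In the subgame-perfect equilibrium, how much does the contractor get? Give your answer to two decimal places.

Round 3 (the contractor proposes): the client gets 11 if talks fail, so the contractor offers 11 and keeps 39.
Round 2 (the client proposes): the contractor can get 39 next round, worth 0.7 × 39 = 27.3 now. The client offers 27.3 and keeps 50 − 27.3 = 22.7.
Round 1 (the contractor proposes): the client can get 22.7 next round, worth 0.95 × 22.7 = 21.565 now, so the contractor offers 21.565, keeping 28.435.

28.44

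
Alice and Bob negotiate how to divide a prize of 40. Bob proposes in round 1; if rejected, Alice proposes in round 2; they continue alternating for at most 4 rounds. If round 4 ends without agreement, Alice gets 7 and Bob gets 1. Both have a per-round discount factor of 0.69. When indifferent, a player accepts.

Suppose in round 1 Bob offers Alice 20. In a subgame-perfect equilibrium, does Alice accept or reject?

Reject

Work out Alice's continuation value if the offer is rejected.
Round 4 (Alice proposes): Bob gets 1 if talks fail, so Alice offers 1 and keeps 39.
Round 3 (Bob proposes): Alice can get 39 next round, worth 0.69 × 39 = 26.91 now, so Bob offers 26.91, keeping 13.09.
Round 2 (Alice proposes): Bob can get 13.09 next round, worth 0.69 × 13.09 = 9.0321 now. Alice offers 9.0321 and keeps 40 − 9.0321 = 30.9679.
So by rejecting in round 1, Alice gets 30.9679 next round, worth 0.69 × 30.9679 = 21.367851 now.
Offer 20 < 21.367851, so Alice rejects.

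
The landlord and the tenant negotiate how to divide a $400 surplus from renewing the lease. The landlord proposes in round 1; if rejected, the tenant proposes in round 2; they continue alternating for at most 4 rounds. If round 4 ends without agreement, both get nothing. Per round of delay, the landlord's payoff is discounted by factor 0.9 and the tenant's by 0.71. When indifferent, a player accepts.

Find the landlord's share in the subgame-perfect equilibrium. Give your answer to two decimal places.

190.12

Round 4 (the tenant proposes): rejection yields 0 for the landlord; the tenant offers 0 and keeps 400.
Round 3 (the landlord proposes): the tenant can get 400 next round, worth 0.71 × 400 = 284 now, so the landlord offers 284, keeping 116.
Round 2 (the tenant proposes): the landlord can get 116 next round, worth 0.9 × 116 = 104.4 now. The tenant offers 104.4 and keeps 400 − 104.4 = 295.6.
Round 1 (the landlord proposes): the tenant can get 295.6 next round, worth 0.71 × 295.6 = 209.876 now; the landlord offers that and keeps 190.124.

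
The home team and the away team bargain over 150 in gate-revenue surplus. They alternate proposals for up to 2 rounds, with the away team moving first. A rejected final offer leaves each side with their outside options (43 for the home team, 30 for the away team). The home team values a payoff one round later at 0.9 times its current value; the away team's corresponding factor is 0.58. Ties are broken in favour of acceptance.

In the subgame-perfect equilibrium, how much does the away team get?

42

Round 2 (the home team proposes): the away team gets 30 if talks fail, so the home team offers 30 and keeps 120.
Round 1 (the away team proposes): the home team can get 120 next round, worth 0.9 × 120 = 108 now, so the away team offers 108, keeping 42.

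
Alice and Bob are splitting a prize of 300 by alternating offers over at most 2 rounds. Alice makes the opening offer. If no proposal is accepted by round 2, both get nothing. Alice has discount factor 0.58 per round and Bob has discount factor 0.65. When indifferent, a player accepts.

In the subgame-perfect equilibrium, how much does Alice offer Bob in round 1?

By backward induction:
Round 2 (Bob proposes): Alice will accept anything ≥ 0, so Bob offers 0 and keeps 300.
Round 1 (Alice proposes): Bob can get 300 next round, worth 0.65 × 300 = 195 now, so Alice offers 195, keeping 105.

195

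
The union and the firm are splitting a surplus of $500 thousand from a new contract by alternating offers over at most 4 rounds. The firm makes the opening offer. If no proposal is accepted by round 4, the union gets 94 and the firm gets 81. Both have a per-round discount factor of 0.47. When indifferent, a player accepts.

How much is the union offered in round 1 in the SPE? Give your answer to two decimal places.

168.05

Work backward from the last round.
Round 4 (the union proposes): the firm gets 81 if talks fail, so the union offers 81 and keeps 419.
Round 3 (the firm proposes): the union can get 419 next round, worth 0.47 × 419 = 196.93 now; the firm offers that and keeps 303.07.
Round 2 (the union proposes): the firm can get 303.07 next round, worth 0.47 × 303.07 = 142.4429 now; the union offers that and keeps 357.5571.
Round 1 (the firm proposes): the union can get 357.5571 next round, worth 0.47 × 357.5571 = 168.051837 now. The firm offers 168.051837 and keeps 500 − 168.051837 = 331.948163.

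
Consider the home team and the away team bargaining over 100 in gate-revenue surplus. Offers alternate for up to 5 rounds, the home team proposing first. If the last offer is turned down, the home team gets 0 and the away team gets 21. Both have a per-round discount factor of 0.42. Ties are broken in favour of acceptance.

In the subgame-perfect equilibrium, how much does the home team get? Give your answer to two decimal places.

Round 5 (the home team proposes): the away team gets 21 if talks fail, so the home team offers 21 and keeps 79.
Round 4 (the away team proposes): the home team can get 79 next round, worth 0.42 × 79 = 33.18 now, so the away team offers 33.18, keeping 66.82.
Round 3 (the home team proposes): the away team can get 66.82 next round, worth 0.42 × 66.82 = 28.0644 now; the home team offers that and keeps 71.9356.
Round 2 (the away team proposes): the home team can get 71.9356 next round, worth 0.42 × 71.9356 = 30.212952 now; the away team offers that and keeps 69.787048.
Round 1 (the home team proposes): the away team can get 69.787048 next round, worth 0.42 × 69.787048 = 29.31056016 now, so the home team offers 29.31056016, keeping 70.68943984.

70.69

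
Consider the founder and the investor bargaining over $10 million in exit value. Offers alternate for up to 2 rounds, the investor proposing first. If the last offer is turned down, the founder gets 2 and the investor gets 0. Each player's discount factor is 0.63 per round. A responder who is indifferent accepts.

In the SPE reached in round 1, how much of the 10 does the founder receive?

Round 2 (the founder proposes): rejection yields 0 for the investor; the founder offers 0 and keeps 10.
Round 1 (the investor proposes): the founder can get 10 next round, worth 0.63 × 10 = 6.3 now; the investor offers that and keeps 3.7.

6.3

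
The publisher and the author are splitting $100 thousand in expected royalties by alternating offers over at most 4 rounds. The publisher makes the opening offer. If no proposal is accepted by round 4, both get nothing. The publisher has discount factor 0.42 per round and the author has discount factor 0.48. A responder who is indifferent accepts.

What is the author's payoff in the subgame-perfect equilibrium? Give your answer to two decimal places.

Round 4 (the author proposes): the publisher will accept anything ≥ 0, so the author offers 0 and keeps 100.
Round 3 (the publisher proposes): the author can get 100 next round, worth 0.48 × 100 = 48 now; the publisher offers that and keeps 52.
Round 2 (the author proposes): the publisher can get 52 next round, worth 0.42 × 52 = 21.84 now; the author offers that and keeps 78.16.
Round 1 (the publisher proposes): the author can get 78.16 next round, worth 0.48 × 78.16 = 37.5168 now. The publisher offers 37.5168 and keeps 100 − 37.5168 = 62.4832.

37.52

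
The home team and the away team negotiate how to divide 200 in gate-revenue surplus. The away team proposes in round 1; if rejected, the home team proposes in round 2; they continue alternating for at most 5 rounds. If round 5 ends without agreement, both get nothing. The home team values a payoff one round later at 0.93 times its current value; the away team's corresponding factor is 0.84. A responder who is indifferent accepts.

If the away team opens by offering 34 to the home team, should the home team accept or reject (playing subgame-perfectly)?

Round 5 (the away team proposes): the home team will accept anything ≥ 0, so the away team offers 0 and keeps 200.
Round 4 (the home team proposes): the away team can get 200 next round, worth 0.84 × 200 = 168 now. The home team offers 168 and keeps 200 − 168 = 32.
Round 3 (the away team proposes): the home team can get 32 next round, worth 0.93 × 32 = 29.76 now, so the away team offers 29.76, keeping 170.24.
Round 2 (the home team proposes): the away team can get 170.24 next round, worth 0.84 × 170.24 = 143.0016 now; the home team offers that and keeps 56.9984.
So by rejecting in round 1, the home team gets 56.9984 next round, worth 0.93 × 56.9984 = 53.008512 now.
Offer 34 < 53.008512, so the home team rejects.

Reject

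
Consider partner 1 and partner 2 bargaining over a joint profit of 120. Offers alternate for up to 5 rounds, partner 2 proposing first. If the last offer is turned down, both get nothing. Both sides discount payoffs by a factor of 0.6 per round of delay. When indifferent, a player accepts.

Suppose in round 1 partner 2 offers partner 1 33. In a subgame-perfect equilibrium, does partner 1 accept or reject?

Reject

Work out partner 1's continuation value if the offer is rejected.
Round 5 (partner 2 proposes): partner 1 will accept anything ≥ 0, so partner 2 offers 0 and keeps 120.
Round 4 (partner 1 proposes): partner 2 can get 120 next round, worth 0.6 × 120 = 72 now. Partner 1 offers 72 and keeps 120 − 72 = 48.
Round 3 (partner 2 proposes): partner 1 can get 48 next round, worth 0.6 × 48 = 28.8 now, so partner 2 offers 28.8, keeping 91.2.
Round 2 (partner 1 proposes): partner 2 can get 91.2 next round, worth 0.6 × 91.2 = 54.72 now. Partner 1 offers 54.72 and keeps 120 − 54.72 = 65.28.
So by rejecting in round 1, partner 1 gets 65.28 next round, worth 0.6 × 65.28 = 39.168 now.
Offer 33 < 39.168, so partner 1 rejects.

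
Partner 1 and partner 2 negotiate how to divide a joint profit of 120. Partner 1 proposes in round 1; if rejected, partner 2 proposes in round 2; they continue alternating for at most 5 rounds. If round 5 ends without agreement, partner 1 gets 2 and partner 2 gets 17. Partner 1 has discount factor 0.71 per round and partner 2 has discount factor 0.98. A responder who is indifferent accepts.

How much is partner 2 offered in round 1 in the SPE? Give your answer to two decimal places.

66.06

Work backward from the last round.
Round 5 (partner 1 proposes): partner 2 gets 17 if talks fail, so partner 1 offers 17 and keeps 103.
Round 4 (partner 2 proposes): partner 1 can get 103 next round, worth 0.71 × 103 = 73.13 now. Partner 2 offers 73.13 and keeps 120 − 73.13 = 46.87.
Round 3 (partner 1 proposes): partner 2 can get 46.87 next round, worth 0.98 × 46.87 = 45.9326 now. Partner 1 offers 45.9326 and keeps 120 − 45.9326 = 74.0674.
Round 2 (partner 2 proposes): partner 1 can get 74.0674 next round, worth 0.71 × 74.0674 = 52.587854 now, so partner 2 offers 52.587854, keeping 67.412146.
Round 1 (partner 1 proposes): partner 2 can get 67.412146 next round, worth 0.98 × 67.412146 = 66.06390308 now. Partner 1 offers 66.06390308 and keeps 120 − 66.06390308 = 53.93609692.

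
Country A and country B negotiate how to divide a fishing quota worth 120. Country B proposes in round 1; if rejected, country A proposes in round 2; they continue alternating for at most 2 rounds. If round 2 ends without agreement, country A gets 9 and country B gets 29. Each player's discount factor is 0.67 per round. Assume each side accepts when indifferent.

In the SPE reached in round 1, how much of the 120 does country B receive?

59.03

Work backward from the last round.
Round 2 (country A proposes): country B gets 29 if talks fail, so country A offers 29 and keeps 91.
Round 1 (country B proposes): country A can get 91 next round, worth 0.67 × 91 = 60.97 now. Country B offers 60.97 and keeps 120 − 60.97 = 59.03.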